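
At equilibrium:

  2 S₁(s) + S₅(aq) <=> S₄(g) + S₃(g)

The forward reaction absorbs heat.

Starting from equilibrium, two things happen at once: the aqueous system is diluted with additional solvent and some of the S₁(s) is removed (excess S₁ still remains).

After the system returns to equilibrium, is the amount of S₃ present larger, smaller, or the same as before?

decreases

Dilution lowers every aqueous concentration by the same factor. Δn_aq = 0 − 1 = -1, so the system shifts toward the side with more dissolved moles — to the left.
S₁ is a pure solid; its activity is 1 regardless of amount, so Q is unaffected — no shift from this change.
The net shift is to the left. S₃ is a product, so its amount decreases.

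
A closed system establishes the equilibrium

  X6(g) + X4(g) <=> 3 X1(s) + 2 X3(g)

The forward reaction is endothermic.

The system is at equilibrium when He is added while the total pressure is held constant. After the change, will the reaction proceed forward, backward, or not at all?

Adding inert gas at constant total pressure expands the volume, scaling every reacting partial pressure by the same factor. Δn_gas = 2 − 2 = 0, so Q is unchanged — no shift.

no shift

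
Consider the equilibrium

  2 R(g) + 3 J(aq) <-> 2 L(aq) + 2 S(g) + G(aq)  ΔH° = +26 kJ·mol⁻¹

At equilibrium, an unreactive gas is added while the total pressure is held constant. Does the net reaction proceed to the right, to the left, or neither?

no shift

Adding inert gas at constant total pressure expands the volume, scaling every reacting partial pressure by the same factor. Δn_gas = 2 − 2 = 0, so Q is unchanged — no shift.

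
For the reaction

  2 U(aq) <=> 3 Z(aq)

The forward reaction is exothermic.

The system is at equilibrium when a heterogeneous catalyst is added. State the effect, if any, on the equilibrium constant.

The equilibrium constant depends only on temperature. This perturbation changes neither the position of equilibrium nor K.

unchanged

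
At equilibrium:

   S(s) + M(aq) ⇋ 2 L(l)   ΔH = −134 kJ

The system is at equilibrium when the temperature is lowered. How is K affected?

increases

K depends on temperature via the van 't Hoff relation. The forward reaction is exothermic, so lowering T increases K.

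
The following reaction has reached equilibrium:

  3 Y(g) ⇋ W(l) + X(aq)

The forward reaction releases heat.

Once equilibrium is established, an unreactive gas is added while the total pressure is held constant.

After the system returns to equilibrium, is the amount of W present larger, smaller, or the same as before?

decreases

Adding inert gas at constant total pressure expands the volume and lowers every reacting partial pressure. With Δn_gas = 0 − 3 = -3, Q moves away from K toward the side with fewer gas moles, so the system shifts toward the side with more gas moles — to the left.
The net shift is to the left. W is a product, so its amount decreases.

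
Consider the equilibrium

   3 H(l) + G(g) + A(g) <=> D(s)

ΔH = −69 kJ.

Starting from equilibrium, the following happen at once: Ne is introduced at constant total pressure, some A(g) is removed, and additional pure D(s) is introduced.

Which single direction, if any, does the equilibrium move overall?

left

Adding inert gas at constant total pressure expands the volume and lowers every reacting partial pressure. With Δn_gas = 0 − 2 = -2, Q moves away from K toward the side with fewer gas moles, so the system shifts toward the side with more gas moles — to the left.
Removing A (g), a reactant, drives the reaction to the left.
D is a pure solid; its activity is 1 regardless of amount, so Q is unaffected — no shift from this change.
Only the nonzero effect(s) matter; the net shift is to the left.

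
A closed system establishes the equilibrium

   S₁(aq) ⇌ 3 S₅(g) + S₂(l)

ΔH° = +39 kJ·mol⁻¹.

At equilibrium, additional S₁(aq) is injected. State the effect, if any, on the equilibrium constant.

unchanged

The equilibrium constant depends only on temperature. This perturbation may move the position of equilibrium, but since T is unchanged, K itself is unchanged.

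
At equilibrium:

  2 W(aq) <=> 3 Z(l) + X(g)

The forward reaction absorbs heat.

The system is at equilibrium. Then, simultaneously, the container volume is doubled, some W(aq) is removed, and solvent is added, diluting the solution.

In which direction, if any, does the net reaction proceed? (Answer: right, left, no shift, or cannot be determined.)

Gas moles: reactants 0, products 1 (Δn_gas = +1). Expansion shifts the system toward the side with more moles of gas — to the right.
Removing W (aq), a reactant, drives the reaction to the left.
Dilution lowers every aqueous concentration by the same factor. Δn_aq = 0 − 2 = -2, so the system shifts toward the side with more dissolved moles — to the left.
The individual effects push in opposite directions; without quantitative information the net direction cannot be determined.

cannot be determined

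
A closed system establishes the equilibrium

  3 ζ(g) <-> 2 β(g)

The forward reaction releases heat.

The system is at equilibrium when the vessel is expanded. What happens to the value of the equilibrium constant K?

unchanged

The equilibrium constant depends only on temperature. This perturbation may move the position of equilibrium, but since T is unchanged, K itself is unchanged.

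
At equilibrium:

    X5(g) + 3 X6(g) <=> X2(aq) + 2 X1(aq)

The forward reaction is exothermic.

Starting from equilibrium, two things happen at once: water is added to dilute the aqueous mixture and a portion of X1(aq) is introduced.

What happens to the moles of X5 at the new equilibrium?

cannot be determined

Dilution lowers every aqueous concentration by the same factor. Δn_aq = 3 − 0 = +3, so the system shifts toward the side with more dissolved moles — to the right.
Adding X1 (aq), a product, drives the reaction to the left.
The two effects oppose each other, so the net shift — and hence the change in X5 — cannot be determined from the given information.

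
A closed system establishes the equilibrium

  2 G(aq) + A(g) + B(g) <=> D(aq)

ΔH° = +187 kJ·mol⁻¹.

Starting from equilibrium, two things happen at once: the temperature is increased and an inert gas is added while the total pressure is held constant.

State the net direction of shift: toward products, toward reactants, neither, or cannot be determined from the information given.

The forward reaction is endothermic. Raising T favours the endothermic direction — shift to the right.
Adding inert gas at constant total pressure expands the volume and lowers every reacting partial pressure. With Δn_gas = 0 − 2 = -2, Q moves away from K toward the side with fewer gas moles, so the system shifts toward the side with more gas moles — to the left.
The individual effects push in opposite directions; without quantitative information the net direction cannot be determined.

cannot be determined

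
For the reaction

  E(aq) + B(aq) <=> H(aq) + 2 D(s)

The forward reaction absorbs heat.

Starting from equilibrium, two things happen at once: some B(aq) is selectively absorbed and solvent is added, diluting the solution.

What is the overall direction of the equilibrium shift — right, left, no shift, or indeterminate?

left

Removing B (aq), a reactant, drives the reaction to the left.
Dilution lowers every aqueous concentration by the same factor. Δn_aq = 1 − 2 = -1, so the system shifts toward the side with more dissolved moles — to the left.
All effects act in the same direction — net shift to the left.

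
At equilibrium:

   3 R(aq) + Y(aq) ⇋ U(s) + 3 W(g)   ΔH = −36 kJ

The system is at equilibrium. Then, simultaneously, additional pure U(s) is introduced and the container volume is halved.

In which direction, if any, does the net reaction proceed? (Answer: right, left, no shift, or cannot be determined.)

U is a pure solid; its activity is 1 regardless of amount, so Q is unaffected — no shift from this change.
Gas moles: reactants 0, products 3 (Δn_gas = +3). Compression shifts the system toward the side with fewer moles of gas — to the left.
Only the nonzero effect(s) matter; the net shift is to the left.

left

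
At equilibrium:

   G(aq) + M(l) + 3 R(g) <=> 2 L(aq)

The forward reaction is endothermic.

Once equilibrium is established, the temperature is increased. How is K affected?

K depends on temperature via the van 't Hoff relation. The forward reaction is endothermic, so raising T increases K.

increases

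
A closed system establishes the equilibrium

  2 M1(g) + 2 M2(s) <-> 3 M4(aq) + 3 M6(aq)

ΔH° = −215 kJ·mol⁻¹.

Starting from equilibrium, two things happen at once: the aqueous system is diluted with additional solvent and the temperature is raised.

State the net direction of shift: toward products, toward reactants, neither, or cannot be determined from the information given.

Dilution lowers every aqueous concentration by the same factor. Δn_aq = 6 − 0 = +6, so the system shifts toward the side with more dissolved moles — to the right.
The forward reaction is exothermic. Raising T favours the endothermic direction — shift to the left.
The individual effects push in opposite directions; without quantitative information the net direction cannot be determined.

cannot be determined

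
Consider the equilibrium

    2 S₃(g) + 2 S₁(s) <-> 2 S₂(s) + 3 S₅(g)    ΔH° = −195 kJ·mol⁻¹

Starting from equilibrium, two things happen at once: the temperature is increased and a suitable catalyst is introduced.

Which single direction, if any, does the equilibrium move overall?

The forward reaction is exothermic. Raising T favours the endothermic direction — shift to the left.
A catalyst speeds both forward and reverse rates equally; it changes neither Q nor K — no shift from this change.
Only the nonzero effect(s) matter; the net shift is to the left.

left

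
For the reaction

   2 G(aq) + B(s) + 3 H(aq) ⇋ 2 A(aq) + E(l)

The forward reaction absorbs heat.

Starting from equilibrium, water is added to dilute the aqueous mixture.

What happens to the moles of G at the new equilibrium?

increases

Dilution lowers every aqueous concentration by the same factor. Δn_aq = 2 − 5 = -3, so the system shifts toward the side with more dissolved moles — to the left.
The net shift is to the left. G is a reactant, so its amount increases.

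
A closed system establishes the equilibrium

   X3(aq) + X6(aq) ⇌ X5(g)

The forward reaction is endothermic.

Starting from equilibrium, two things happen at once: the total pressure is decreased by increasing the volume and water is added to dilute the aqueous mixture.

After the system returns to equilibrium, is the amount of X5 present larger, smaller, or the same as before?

cannot be determined

Gas moles: reactants 0, products 1 (Δn_gas = +1). Expansion shifts the system toward the side with more moles of gas — to the right.
Dilution lowers every aqueous concentration by the same factor. Δn_aq = 0 − 2 = -2, so the system shifts toward the side with more dissolved moles — to the left.
The two effects oppose each other, so the net shift — and hence the change in X5 — cannot be determined from the given information.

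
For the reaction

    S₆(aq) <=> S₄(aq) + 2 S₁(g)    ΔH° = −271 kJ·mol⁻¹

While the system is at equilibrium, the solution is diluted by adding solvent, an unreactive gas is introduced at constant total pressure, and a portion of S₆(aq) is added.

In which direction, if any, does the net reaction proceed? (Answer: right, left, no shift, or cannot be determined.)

right

Dilution scales every aqueous concentration by the same factor. Δn_aq = 1 − 1 = 0, so Q is unchanged — no shift.
Adding inert gas at constant total pressure expands the volume and lowers every reacting partial pressure. With Δn_gas = 2 − 0 = +2, Q moves away from K toward the side with fewer gas moles, so the system shifts toward the side with more gas moles — to the right.
Adding S₆ (aq), a reactant, drives the reaction to the right.
Only the nonzero effect(s) matter; the net shift is to the right.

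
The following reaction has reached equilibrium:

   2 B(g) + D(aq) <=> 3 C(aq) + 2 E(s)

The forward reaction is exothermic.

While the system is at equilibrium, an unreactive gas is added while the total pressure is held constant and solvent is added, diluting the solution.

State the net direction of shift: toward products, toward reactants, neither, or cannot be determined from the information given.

Adding inert gas at constant total pressure expands the volume and lowers every reacting partial pressure. With Δn_gas = 0 − 2 = -2, Q moves away from K toward the side with fewer gas moles, so the system shifts toward the side with more gas moles — to the left.
Dilution lowers every aqueous concentration by the same factor. Δn_aq = 3 − 1 = +2, so the system shifts toward the side with more dissolved moles — to the right.
The individual effects push in opposite directions; without quantitative information the net direction cannot be determined.

cannot be determined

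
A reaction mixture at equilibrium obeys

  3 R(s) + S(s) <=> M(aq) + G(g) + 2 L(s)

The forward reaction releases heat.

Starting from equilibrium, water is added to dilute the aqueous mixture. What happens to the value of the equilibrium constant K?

unchanged

The equilibrium constant depends only on temperature. This perturbation may move the position of equilibrium, but since T is unchanged, K itself is unchanged.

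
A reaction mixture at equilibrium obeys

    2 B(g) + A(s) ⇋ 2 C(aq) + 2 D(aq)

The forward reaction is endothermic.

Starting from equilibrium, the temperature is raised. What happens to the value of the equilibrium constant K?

K depends on temperature via the van 't Hoff relation. The forward reaction is endothermic, so raising T increases K.

increases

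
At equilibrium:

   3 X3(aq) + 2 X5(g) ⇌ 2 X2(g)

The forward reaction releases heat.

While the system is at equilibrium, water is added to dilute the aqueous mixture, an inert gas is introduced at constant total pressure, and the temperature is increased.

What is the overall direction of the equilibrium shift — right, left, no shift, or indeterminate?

Dilution lowers every aqueous concentration by the same factor. Δn_aq = 0 − 3 = -3, so the system shifts toward the side with more dissolved moles — to the left.
Adding inert gas at constant total pressure expands the volume, scaling every reacting partial pressure by the same factor. Δn_gas = 2 − 2 = 0, so Q is unchanged — no shift.
The forward reaction is exothermic. Raising T favours the endothermic direction — shift to the left.
Only the nonzero effect(s) matter; the net shift is to the left.

left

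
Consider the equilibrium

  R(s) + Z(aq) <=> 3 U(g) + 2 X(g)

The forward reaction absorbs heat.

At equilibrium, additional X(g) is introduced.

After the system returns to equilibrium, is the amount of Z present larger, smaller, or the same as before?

Adding X (g), a product, drives the reaction to the left.
The net shift is to the left. Z is a reactant, so its amount increases.

increases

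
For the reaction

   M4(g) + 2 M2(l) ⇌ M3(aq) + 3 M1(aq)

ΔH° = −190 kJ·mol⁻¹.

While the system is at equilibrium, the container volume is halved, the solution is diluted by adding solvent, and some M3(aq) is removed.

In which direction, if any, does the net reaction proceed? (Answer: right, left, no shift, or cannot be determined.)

Gas moles: reactants 1, products 0 (Δn_gas = -1). Compression shifts the system toward the side with fewer moles of gas — to the right.
Dilution lowers every aqueous concentration by the same factor. Δn_aq = 4 − 0 = +4, so the system shifts toward the side with more dissolved moles — to the right.
Removing M3 (aq), a product, drives the reaction to the right.
All effects act in the same direction — net shift to the right.

right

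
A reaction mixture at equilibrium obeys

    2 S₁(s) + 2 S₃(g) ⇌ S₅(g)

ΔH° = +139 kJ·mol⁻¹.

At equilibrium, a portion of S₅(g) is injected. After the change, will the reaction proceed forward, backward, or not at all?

Adding S₅ (g), a product, drives the reaction to the left.

left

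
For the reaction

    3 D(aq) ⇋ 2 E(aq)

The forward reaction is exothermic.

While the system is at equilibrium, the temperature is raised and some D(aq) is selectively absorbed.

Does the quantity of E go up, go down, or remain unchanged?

The forward reaction is exothermic. Raising T favours the endothermic direction — shift to the left.
Removing D (aq), a reactant, drives the reaction to the left.
The net shift is to the left. E is a product, so its amount decreases.

decreases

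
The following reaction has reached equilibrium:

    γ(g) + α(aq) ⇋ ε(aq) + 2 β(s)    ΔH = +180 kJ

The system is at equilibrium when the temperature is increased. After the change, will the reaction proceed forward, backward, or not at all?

right

The forward reaction is endothermic. Raising T favours the endothermic direction — shift to the right.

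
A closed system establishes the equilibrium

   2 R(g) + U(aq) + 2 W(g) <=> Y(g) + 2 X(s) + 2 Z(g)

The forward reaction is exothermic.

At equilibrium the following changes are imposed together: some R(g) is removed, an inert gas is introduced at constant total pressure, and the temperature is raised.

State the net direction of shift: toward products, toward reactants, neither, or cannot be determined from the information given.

left

Removing R (g), a reactant, drives the reaction to the left.
Adding inert gas at constant total pressure expands the volume and lowers every reacting partial pressure. With Δn_gas = 3 − 4 = -1, Q moves away from K toward the side with fewer gas moles, so the system shifts toward the side with more gas moles — to the left.
The forward reaction is exothermic. Raising T favours the endothermic direction — shift to the left.
All effects act in the same direction — net shift to the left.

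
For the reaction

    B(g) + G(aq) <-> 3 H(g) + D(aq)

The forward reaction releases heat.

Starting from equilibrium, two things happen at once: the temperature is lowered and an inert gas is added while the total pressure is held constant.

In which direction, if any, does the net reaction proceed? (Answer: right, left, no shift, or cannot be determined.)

The forward reaction is exothermic. Lowering T favours the exothermic direction — shift to the right.
Adding inert gas at constant total pressure expands the volume and lowers every reacting partial pressure. With Δn_gas = 3 − 1 = +2, Q moves away from K toward the side with fewer gas moles, so the system shifts toward the side with more gas moles — to the right.
All effects act in the same direction — net shift to the right.

right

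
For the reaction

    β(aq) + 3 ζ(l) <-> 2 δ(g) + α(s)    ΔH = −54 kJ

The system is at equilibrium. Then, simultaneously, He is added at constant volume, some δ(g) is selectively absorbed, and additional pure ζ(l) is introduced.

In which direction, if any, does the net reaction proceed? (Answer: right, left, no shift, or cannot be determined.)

At constant volume, adding an inert gas leaves every reacting species' partial pressure unchanged, so Q is unchanged — no shift from this change.
Removing δ (g), a product, drives the reaction to the right.
ζ is a pure liquid; its activity is 1 regardless of amount, so Q is unaffected — no shift from this change.
Only the nonzero effect(s) matter; the net shift is to the right.

right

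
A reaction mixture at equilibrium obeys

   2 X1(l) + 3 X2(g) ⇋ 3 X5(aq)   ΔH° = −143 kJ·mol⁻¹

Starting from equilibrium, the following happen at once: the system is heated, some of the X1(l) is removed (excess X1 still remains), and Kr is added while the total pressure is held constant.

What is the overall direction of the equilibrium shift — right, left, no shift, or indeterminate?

left

The forward reaction is exothermic. Raising T favours the endothermic direction — shift to the left.
X1 is a pure liquid; its activity is 1 regardless of amount, so Q is unaffected — no shift from this change.
Adding inert gas at constant total pressure expands the volume and lowers every reacting partial pressure. With Δn_gas = 0 − 3 = -3, Q moves away from K toward the side with fewer gas moles, so the system shifts toward the side with more gas moles — to the left.
Only the nonzero effect(s) matter; the net shift is to the left.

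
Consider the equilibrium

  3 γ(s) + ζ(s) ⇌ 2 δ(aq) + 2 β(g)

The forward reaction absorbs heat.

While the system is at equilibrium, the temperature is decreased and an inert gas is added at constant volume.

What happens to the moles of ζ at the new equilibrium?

The forward reaction is endothermic. Lowering T favours the exothermic direction — shift to the left.
At constant volume, adding an inert gas leaves every reacting species' partial pressure unchanged, so Q is unchanged — no shift from this change.
The net shift is to the left. ζ is a reactant, so its amount increases.

increases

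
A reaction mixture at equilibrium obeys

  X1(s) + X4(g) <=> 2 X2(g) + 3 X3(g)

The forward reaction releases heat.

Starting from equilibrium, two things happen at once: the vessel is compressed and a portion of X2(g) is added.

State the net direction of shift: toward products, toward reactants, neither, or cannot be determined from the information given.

left

Gas moles: reactants 1, products 5 (Δn_gas = +4). Compression shifts the system toward the side with fewer moles of gas — to the left.
Adding X2 (g), a product, drives the reaction to the left.
All effects act in the same direction — net shift to the left.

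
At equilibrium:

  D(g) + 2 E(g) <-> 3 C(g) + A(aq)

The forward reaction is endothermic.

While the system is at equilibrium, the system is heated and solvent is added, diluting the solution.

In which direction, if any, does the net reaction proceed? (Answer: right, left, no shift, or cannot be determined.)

right

The forward reaction is endothermic. Raising T favours the endothermic direction — shift to the right.
Dilution lowers every aqueous concentration by the same factor. Δn_aq = 1 − 0 = +1, so the system shifts toward the side with more dissolved moles — to the right.
All effects act in the same direction — net shift to the right.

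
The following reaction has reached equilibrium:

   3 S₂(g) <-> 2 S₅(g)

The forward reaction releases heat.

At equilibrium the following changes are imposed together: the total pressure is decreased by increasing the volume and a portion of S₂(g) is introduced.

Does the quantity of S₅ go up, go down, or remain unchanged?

cannot be determined

Gas moles: reactants 3, products 2 (Δn_gas = -1). Expansion shifts the system toward the side with more moles of gas — to the left.
Adding S₂ (g), a reactant, drives the reaction to the right.
The two effects oppose each other, so the net shift — and hence the change in S₅ — cannot be determined from the given information.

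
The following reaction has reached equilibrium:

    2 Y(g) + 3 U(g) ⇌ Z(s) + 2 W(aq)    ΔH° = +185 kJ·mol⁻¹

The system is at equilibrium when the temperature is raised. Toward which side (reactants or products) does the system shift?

right

The forward reaction is endothermic. Raising T favours the endothermic direction — shift to the right.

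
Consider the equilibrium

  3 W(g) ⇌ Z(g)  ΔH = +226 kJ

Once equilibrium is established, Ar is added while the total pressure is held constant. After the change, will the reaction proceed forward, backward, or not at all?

Adding inert gas at constant total pressure expands the volume and lowers every reacting partial pressure. With Δn_gas = 1 − 3 = -2, Q moves away from K toward the side with fewer gas moles, so the system shifts toward the side with more gas moles — to the left.

left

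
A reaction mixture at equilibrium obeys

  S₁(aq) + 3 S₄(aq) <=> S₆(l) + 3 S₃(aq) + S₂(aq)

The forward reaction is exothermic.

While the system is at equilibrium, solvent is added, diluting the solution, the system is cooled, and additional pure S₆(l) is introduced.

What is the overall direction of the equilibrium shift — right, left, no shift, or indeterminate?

right

Dilution scales every aqueous concentration by the same factor. Δn_aq = 4 − 4 = 0, so Q is unchanged — no shift.
The forward reaction is exothermic. Lowering T favours the exothermic direction — shift to the right.
S₆ is a pure liquid; its activity is 1 regardless of amount, so Q is unaffected — no shift from this change.
Only the nonzero effect(s) matter; the net shift is to the right.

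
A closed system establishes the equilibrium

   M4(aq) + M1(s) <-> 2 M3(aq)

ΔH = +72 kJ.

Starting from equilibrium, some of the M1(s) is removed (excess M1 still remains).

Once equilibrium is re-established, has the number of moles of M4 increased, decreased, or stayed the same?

M1 is a pure solid; its activity is 1 regardless of amount, so Q is unaffected — no shift from this change.
No net shift occurs, so the amount of M4 is unchanged.

unchanged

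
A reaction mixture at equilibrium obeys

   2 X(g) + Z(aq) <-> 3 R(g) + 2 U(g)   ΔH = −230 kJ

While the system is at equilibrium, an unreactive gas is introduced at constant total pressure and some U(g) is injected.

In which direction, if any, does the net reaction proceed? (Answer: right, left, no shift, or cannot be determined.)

Adding inert gas at constant total pressure expands the volume and lowers every reacting partial pressure. With Δn_gas = 5 − 2 = +3, Q moves away from K toward the side with fewer gas moles, so the system shifts toward the side with more gas moles — to the right.
Adding U (g), a product, drives the reaction to the left.
The individual effects push in opposite directions; without quantitative information the net direction cannot be determined.

cannot be determined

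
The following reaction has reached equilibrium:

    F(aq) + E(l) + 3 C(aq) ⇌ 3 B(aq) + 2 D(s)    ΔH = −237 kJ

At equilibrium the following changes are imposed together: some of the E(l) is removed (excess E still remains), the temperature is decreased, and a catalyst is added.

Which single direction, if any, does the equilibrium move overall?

E is a pure liquid; its activity is 1 regardless of amount, so Q is unaffected — no shift from this change.
The forward reaction is exothermic. Lowering T favours the exothermic direction — shift to the right.
A catalyst speeds both forward and reverse rates equally; it changes neither Q nor K — no shift from this change.
Only the nonzero effect(s) matter; the net shift is to the right.

right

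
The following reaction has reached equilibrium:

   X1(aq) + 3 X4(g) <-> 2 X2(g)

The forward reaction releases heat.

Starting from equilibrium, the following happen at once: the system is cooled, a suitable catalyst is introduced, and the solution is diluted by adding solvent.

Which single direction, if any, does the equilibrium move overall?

The forward reaction is exothermic. Lowering T favours the exothermic direction — shift to the right.
A catalyst speeds both forward and reverse rates equally; it changes neither Q nor K — no shift from this change.
Dilution lowers every aqueous concentration by the same factor. Δn_aq = 0 − 1 = -1, so the system shifts toward the side with more dissolved moles — to the left.
The individual effects push in opposite directions; without quantitative information the net direction cannot be determined.

cannot be determined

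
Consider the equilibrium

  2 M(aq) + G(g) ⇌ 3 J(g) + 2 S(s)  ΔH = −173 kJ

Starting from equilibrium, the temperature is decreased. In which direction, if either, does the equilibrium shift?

right

The forward reaction is exothermic. Lowering T favours the exothermic direction — shift to the right.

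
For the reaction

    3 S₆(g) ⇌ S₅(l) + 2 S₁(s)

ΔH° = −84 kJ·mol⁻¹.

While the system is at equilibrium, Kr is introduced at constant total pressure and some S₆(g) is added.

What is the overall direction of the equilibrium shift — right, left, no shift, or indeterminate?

Adding inert gas at constant total pressure expands the volume and lowers every reacting partial pressure. With Δn_gas = 0 − 3 = -3, Q moves away from K toward the side with fewer gas moles, so the system shifts toward the side with more gas moles — to the left.
Adding S₆ (g), a reactant, drives the reaction to the right.
The individual effects push in opposite directions; without quantitative information the net direction cannot be determined.

cannot be determined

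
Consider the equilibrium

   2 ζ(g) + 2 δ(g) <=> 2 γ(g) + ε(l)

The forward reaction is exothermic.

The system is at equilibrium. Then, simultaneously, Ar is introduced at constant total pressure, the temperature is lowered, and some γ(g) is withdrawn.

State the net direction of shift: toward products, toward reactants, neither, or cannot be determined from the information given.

cannot be determined

Adding inert gas at constant total pressure expands the volume and lowers every reacting partial pressure. With Δn_gas = 2 − 4 = -2, Q moves away from K toward the side with fewer gas moles, so the system shifts toward the side with more gas moles — to the left.
The forward reaction is exothermic. Lowering T favours the exothermic direction — shift to the right.
Removing γ (g), a product, drives the reaction to the right.
The individual effects push in opposite directions; without quantitative information the net direction cannot be determined.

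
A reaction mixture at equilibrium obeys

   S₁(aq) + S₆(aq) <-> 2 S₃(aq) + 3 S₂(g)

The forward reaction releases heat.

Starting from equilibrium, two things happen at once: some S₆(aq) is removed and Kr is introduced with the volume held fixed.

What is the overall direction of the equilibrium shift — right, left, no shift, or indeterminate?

Removing S₆ (aq), a reactant, drives the reaction to the left.
At constant volume, adding an inert gas leaves every reacting species' partial pressure unchanged, so Q is unchanged — no shift from this change.
Only the nonzero effect(s) matter; the net shift is to the left.

left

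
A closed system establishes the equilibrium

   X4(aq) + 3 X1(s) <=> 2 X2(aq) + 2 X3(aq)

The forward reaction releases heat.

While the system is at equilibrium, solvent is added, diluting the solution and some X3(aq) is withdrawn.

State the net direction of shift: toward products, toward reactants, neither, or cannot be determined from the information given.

Dilution lowers every aqueous concentration by the same factor. Δn_aq = 4 − 1 = +3, so the system shifts toward the side with more dissolved moles — to the right.
Removing X3 (aq), a product, drives the reaction to the right.
All effects act in the same direction — net shift to the right.

right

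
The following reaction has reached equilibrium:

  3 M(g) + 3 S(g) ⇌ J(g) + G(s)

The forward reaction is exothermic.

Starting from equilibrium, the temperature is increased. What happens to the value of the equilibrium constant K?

decreases

K depends on temperature via the van 't Hoff relation. The forward reaction is exothermic, so raising T decreases K.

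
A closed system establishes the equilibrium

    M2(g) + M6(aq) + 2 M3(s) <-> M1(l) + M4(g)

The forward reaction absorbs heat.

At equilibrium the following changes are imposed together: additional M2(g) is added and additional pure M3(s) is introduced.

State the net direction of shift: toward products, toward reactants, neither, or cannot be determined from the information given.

Adding M2 (g), a reactant, drives the reaction to the right.
M3 is a pure solid; its activity is 1 regardless of amount, so Q is unaffected — no shift from this change.
Only the nonzero effect(s) matter; the net shift is to the right.

right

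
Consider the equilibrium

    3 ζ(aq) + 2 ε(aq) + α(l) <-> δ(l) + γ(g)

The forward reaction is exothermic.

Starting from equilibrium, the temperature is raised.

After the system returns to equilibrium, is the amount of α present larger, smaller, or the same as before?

increases

The forward reaction is exothermic. Raising T favours the endothermic direction — shift to the left.
The net shift is to the left. α is a reactant, so its amount increases.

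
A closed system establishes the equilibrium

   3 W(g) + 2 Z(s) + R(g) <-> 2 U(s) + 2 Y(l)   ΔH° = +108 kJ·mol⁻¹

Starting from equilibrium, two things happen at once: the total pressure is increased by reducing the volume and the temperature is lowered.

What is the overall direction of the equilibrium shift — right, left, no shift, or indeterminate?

cannot be determined

Gas moles: reactants 4, products 0 (Δn_gas = -4). Compression shifts the system toward the side with fewer moles of gas — to the right.
The forward reaction is endothermic. Lowering T favours the exothermic direction — shift to the left.
The individual effects push in opposite directions; without quantitative information the net direction cannot be determined.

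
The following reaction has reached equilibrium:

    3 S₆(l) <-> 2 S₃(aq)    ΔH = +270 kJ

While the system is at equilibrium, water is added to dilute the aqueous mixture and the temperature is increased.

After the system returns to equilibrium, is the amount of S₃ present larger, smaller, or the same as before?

Dilution lowers every aqueous concentration by the same factor. Δn_aq = 2 − 0 = +2, so the system shifts toward the side with more dissolved moles — to the right.
The forward reaction is endothermic. Raising T favours the endothermic direction — shift to the right.
The net shift is to the right. S₃ is a product, so its amount increases.

increases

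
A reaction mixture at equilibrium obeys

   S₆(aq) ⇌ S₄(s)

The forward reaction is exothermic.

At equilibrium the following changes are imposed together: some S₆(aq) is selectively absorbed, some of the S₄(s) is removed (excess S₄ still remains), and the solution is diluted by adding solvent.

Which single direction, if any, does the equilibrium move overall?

Removing S₆ (aq), a reactant, drives the reaction to the left.
S₄ is a pure solid; its activity is 1 regardless of amount, so Q is unaffected — no shift from this change.
Dilution lowers every aqueous concentration by the same factor. Δn_aq = 0 − 1 = -1, so the system shifts toward the side with more dissolved moles — to the left.
Only the nonzero effect(s) matter; the net shift is to the left.

left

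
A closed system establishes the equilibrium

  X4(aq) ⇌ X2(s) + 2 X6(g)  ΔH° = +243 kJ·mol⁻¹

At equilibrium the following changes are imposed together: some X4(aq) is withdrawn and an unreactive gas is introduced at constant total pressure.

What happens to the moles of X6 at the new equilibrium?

cannot be determined

Removing X4 (aq), a reactant, drives the reaction to the left.
Adding inert gas at constant total pressure expands the volume and lowers every reacting partial pressure. With Δn_gas = 2 − 0 = +2, Q moves away from K toward the side with fewer gas moles, so the system shifts toward the side with more gas moles — to the right.
The two effects oppose each other, so the net shift — and hence the change in X6 — cannot be determined from the given information.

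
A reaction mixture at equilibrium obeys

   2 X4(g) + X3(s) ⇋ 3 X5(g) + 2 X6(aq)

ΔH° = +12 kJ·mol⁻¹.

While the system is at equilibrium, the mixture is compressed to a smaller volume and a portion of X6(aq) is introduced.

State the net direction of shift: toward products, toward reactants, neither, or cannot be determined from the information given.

left

Gas moles: reactants 2, products 3 (Δn_gas = +1). Compression shifts the system toward the side with fewer moles of gas — to the left.
Adding X6 (aq), a product, drives the reaction to the left.
All effects act in the same direction — net shift to the left.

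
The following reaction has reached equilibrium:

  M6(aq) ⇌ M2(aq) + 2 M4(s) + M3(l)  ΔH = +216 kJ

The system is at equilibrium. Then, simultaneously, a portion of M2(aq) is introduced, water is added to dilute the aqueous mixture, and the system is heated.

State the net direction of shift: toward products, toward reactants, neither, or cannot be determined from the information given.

Adding M2 (aq), a product, drives the reaction to the left.
Dilution scales every aqueous concentration by the same factor. Δn_aq = 1 − 1 = 0, so Q is unchanged — no shift.
The forward reaction is endothermic. Raising T favours the endothermic direction — shift to the right.
The individual effects push in opposite directions; without quantitative information the net direction cannot be determined.

cannot be determined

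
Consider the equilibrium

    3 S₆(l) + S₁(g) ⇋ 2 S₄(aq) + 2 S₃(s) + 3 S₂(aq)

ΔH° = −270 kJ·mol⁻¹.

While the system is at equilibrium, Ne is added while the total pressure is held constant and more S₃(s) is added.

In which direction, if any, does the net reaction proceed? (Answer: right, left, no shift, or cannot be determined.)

Adding inert gas at constant total pressure expands the volume and lowers every reacting partial pressure. With Δn_gas = 0 − 1 = -1, Q moves away from K toward the side with fewer gas moles, so the system shifts toward the side with more gas moles — to the left.
S₃ is a pure solid; its activity is 1 regardless of amount, so Q is unaffected — no shift from this change.
Only the nonzero effect(s) matter; the net shift is to the left.

left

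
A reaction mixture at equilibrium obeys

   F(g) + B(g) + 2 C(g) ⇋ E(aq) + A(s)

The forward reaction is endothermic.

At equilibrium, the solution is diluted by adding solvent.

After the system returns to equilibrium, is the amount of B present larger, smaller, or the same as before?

Dilution lowers every aqueous concentration by the same factor. Δn_aq = 1 − 0 = +1, so the system shifts toward the side with more dissolved moles — to the right.
The net shift is to the right. B is a reactant, so its amount decreases.

decreases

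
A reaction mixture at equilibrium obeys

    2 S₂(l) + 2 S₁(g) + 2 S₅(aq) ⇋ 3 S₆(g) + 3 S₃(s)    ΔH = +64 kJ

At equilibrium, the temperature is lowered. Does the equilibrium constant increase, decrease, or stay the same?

decreases

K depends on temperature via the van 't Hoff relation. The forward reaction is endothermic, so lowering T decreases K.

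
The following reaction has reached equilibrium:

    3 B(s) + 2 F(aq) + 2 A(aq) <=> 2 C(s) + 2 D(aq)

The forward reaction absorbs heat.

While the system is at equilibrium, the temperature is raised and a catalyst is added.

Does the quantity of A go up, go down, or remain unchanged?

The forward reaction is endothermic. Raising T favours the endothermic direction — shift to the right.
A catalyst speeds both forward and reverse rates equally; it changes neither Q nor K — no shift from this change.
The net shift is to the right. A is a reactant, so its amount decreases.

decreases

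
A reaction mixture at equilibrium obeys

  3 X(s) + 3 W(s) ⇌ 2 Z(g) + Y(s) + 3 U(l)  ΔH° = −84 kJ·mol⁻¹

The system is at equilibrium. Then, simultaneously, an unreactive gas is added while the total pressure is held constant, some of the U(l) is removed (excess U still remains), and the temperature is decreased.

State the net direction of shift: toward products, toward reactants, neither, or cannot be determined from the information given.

right

Adding inert gas at constant total pressure expands the volume and lowers every reacting partial pressure. With Δn_gas = 2 − 0 = +2, Q moves away from K toward the side with fewer gas moles, so the system shifts toward the side with more gas moles — to the right.
U is a pure liquid; its activity is 1 regardless of amount, so Q is unaffected — no shift from this change.
The forward reaction is exothermic. Lowering T favours the exothermic direction — shift to the right.
Only the nonzero effect(s) matter; the net shift is to the right.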